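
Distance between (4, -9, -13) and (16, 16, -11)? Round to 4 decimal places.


d = sqrt((16-4)^2 + (16--9)^2 + (-11--13)^2) = 27.8029

27.8029


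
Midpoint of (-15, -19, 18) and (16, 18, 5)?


Midpoint = ((-15+16)/2, (-19+18)/2, (18+5)/2) = (0.5, -0.5, 11.5)

(0.5, -0.5, 11.5)


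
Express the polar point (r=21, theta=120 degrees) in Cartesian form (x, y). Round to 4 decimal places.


x = 21 * cos(120) = -10.5
y = 21 * sin(120) = 18.1865

(-10.5, 18.1865)


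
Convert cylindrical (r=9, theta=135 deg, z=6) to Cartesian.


x = 9 * cos(135) = -6.364
y = 9 * sin(135) = 6.364
z = 6

(-6.364, 6.364, 6)


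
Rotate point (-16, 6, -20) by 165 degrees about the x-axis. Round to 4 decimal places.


x' = -16
y' = 6*cos(165) - -20*sin(165) = -0.6192
z' = 6*sin(165) + -20*cos(165) = 20.8714

(-16, -0.6192, 20.8714)


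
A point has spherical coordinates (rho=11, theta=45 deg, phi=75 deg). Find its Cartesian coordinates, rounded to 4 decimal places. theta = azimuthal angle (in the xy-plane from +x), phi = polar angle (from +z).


x = 11 * sin(75) * cos(45) = 7.5131
y = 11 * sin(75) * sin(45) = 7.5131
z = 11 * cos(75) = 2.847

(7.5131, 7.5131, 2.847)


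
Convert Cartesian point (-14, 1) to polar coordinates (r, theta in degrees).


r = sqrt((-14)^2 + 1^2) = 14.0357
theta = atan2(1, -14) = 175.9144 degrees

r = 14.0357, theta = 175.9144 degrees


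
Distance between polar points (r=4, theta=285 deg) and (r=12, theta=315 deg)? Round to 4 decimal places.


d = sqrt(r1^2 + r2^2 - 2*r1*r2*cos(t2-t1))
d = sqrt(4^2 + 12^2 - 2*4*12*cos(315-285)) = 8.7671

8.7671


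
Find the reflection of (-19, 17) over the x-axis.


Reflection across x-axis: (x, y) -> (x, -y)
(-19, 17) -> (-19, -17)

(-19, -17)


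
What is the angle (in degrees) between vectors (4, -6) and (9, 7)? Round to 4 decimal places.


dot = 4*9 + -6*7 = -6
|u| = 7.2111, |v| = 11.4018
cos(angle) = -0.073
angle = 94.1849 degrees

94.1849 degrees


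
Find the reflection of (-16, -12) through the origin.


Reflection through origin: (x, y) -> (-x, -y)
(-16, -12) -> (16, 12)

(16, 12)


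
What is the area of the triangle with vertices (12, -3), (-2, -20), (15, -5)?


Area = |x1(y2-y3) + x2(y3-y1) + x3(y1-y2)| / 2
= |12*(-20--5) + -2*(-5--3) + 15*(-3--20)| / 2
= 39.5

39.5


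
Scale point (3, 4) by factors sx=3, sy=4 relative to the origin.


Scaling: (x*sx, y*sy) = (3*3, 4*4) = (9, 16)

(9, 16)


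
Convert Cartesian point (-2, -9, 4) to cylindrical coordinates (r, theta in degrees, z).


r = sqrt((-2)^2 + (-9)^2) = 9.2195
theta = atan2(-9, -2) = 257.4712 deg
z = 4

r = 9.2195, theta = 257.4712 deg, z = 4


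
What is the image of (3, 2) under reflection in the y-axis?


Reflection across y-axis: (x, y) -> (-x, y)
(3, 2) -> (-3, 2)

(-3, 2)


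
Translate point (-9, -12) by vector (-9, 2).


Translation: (x+dx, y+dy) = (-9+-9, -12+2) = (-18, -10)

(-18, -10)


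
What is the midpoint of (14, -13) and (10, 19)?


Midpoint = ((14+10)/2, (-13+19)/2) = (12, 3)

(12, 3)


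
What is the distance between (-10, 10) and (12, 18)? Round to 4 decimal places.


d = sqrt((12--10)^2 + (18-10)^2) = 23.4094

23.4094


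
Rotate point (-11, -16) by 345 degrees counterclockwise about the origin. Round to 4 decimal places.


x' = -11*cos(345) - -16*sin(345) = -14.7663
y' = -11*sin(345) + -16*cos(345) = -12.6078

(-14.7663, -12.6078)


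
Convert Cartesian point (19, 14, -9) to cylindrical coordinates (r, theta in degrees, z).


r = sqrt(19^2 + 14^2) = 23.6008
theta = atan2(14, 19) = 36.3844 deg
z = -9

r = 23.6008, theta = 36.3844 deg, z = -9


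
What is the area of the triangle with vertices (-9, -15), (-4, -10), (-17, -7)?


Area = |x1(y2-y3) + x2(y3-y1) + x3(y1-y2)| / 2
= |-9*(-10--7) + -4*(-7--15) + -17*(-15--10)| / 2
= 40

40


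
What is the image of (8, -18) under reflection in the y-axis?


Reflection across y-axis: (x, y) -> (-x, y)
(8, -18) -> (-8, -18)

(-8, -18)


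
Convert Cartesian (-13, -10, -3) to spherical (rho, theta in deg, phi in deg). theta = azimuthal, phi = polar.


rho = sqrt((-13)^2 + (-10)^2 + (-3)^2) = 16.6733
theta = atan2(-10, -13) = 217.5686 deg
phi = acos(-3/16.6733) = 100.3656 deg

rho = 16.6733, theta = 217.5686 deg, phi = 100.3656 deg


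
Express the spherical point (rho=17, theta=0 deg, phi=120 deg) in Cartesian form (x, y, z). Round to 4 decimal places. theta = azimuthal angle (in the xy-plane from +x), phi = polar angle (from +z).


x = 17 * sin(120) * cos(0) = 14.7224
y = 17 * sin(120) * sin(0) = 0
z = 17 * cos(120) = -8.5

(14.7224, 0, -8.5)


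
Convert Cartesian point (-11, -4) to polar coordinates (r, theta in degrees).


r = sqrt((-11)^2 + (-4)^2) = 11.7047
theta = atan2(-4, -11) = 199.9831 degrees

r = 11.7047, theta = 199.9831 degrees


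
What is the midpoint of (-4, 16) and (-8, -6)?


Midpoint = ((-4+-8)/2, (16+-6)/2) = (-6, 5)

(-6, 5)


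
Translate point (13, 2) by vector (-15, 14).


Translation: (x+dx, y+dy) = (13+-15, 2+14) = (-2, 16)

(-2, 16)


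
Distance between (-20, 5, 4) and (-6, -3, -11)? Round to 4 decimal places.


d = sqrt((-6--20)^2 + (-3-5)^2 + (-11-4)^2) = 22.0227

22.0227


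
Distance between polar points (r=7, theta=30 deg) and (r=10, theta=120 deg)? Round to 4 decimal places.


d = sqrt(r1^2 + r2^2 - 2*r1*r2*cos(t2-t1))
d = sqrt(7^2 + 10^2 - 2*7*10*cos(120-30)) = 12.2066

12.2066


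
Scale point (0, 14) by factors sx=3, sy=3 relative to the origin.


Scaling: (x*sx, y*sy) = (0*3, 14*3) = (0, 42)

(0, 42)


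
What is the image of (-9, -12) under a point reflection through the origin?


Reflection through origin: (x, y) -> (-x, -y)
(-9, -12) -> (9, 12)

(9, 12)


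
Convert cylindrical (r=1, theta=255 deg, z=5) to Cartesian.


x = 1 * cos(255) = -0.2588
y = 1 * sin(255) = -0.9659
z = 5

(-0.2588, -0.9659, 5)


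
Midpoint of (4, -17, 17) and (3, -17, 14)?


Midpoint = ((4+3)/2, (-17+-17)/2, (17+14)/2) = (3.5, -17, 15.5)

(3.5, -17, 15.5)


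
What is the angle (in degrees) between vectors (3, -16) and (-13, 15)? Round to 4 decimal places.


dot = 3*-13 + -16*15 = -279
|u| = 16.2788, |v| = 19.8494
cos(angle) = -0.8634
angle = 149.7053 degrees

149.7053 degrees


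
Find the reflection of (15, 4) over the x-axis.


Reflection across x-axis: (x, y) -> (x, -y)
(15, 4) -> (15, -4)

(15, -4)


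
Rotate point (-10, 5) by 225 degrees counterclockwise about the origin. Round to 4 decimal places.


x' = -10*cos(225) - 5*sin(225) = 10.6066
y' = -10*sin(225) + 5*cos(225) = 3.5355

(10.6066, 3.5355)


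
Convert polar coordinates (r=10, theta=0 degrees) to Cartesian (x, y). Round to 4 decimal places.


x = 10 * cos(0) = 10
y = 10 * sin(0) = 0

(10, 0)


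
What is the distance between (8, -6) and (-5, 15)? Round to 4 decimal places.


d = sqrt((-5-8)^2 + (15--6)^2) = 24.6982

24.6982


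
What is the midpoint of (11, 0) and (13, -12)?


Midpoint = ((11+13)/2, (0+-12)/2) = (12, -6)

(12, -6)


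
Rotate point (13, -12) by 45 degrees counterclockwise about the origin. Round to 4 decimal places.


x' = 13*cos(45) - -12*sin(45) = 17.6777
y' = 13*sin(45) + -12*cos(45) = 0.7071

(17.6777, 0.7071)


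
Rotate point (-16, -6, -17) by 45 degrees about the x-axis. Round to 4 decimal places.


x' = -16
y' = -6*cos(45) - -17*sin(45) = 7.7782
z' = -6*sin(45) + -17*cos(45) = -16.2635

(-16, 7.7782, -16.2635)


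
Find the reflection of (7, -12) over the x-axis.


Reflection across x-axis: (x, y) -> (x, -y)
(7, -12) -> (7, 12)

(7, 12)


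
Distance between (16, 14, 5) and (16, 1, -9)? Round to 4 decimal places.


d = sqrt((16-16)^2 + (1-14)^2 + (-9-5)^2) = 19.105

19.105


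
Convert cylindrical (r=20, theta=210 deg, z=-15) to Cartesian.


x = 20 * cos(210) = -17.3205
y = 20 * sin(210) = -10
z = -15

(-17.3205, -10, -15)


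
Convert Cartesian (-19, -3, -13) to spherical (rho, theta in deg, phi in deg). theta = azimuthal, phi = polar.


rho = sqrt((-19)^2 + (-3)^2 + (-13)^2) = 23.2164
theta = atan2(-3, -19) = 188.9726 deg
phi = acos(-13/23.2164) = 124.0523 deg

rho = 23.2164, theta = 188.9726 deg, phi = 124.0523 deg


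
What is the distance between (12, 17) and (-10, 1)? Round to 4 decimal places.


d = sqrt((-10-12)^2 + (1-17)^2) = 27.2029

27.2029


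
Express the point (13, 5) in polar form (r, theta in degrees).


r = sqrt(13^2 + 5^2) = 13.9284
theta = atan2(5, 13) = 21.0375 degrees

r = 13.9284, theta = 21.0375 degrees


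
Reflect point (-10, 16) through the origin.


Reflection through origin: (x, y) -> (-x, -y)
(-10, 16) -> (10, -16)

(10, -16)


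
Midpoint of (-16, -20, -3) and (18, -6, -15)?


Midpoint = ((-16+18)/2, (-20+-6)/2, (-3+-15)/2) = (1, -13, -9)

(1, -13, -9)


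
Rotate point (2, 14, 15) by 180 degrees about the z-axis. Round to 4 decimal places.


x' = 2*cos(180) - 14*sin(180) = -2
y' = 2*sin(180) + 14*cos(180) = -14
z' = 15

(-2, -14, 15)


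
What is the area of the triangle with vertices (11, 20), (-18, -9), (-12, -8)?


Area = |x1(y2-y3) + x2(y3-y1) + x3(y1-y2)| / 2
= |11*(-9--8) + -18*(-8-20) + -12*(20--9)| / 2
= 72.5

72.5


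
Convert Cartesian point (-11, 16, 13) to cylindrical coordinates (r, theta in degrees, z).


r = sqrt((-11)^2 + 16^2) = 19.4165
theta = atan2(16, -11) = 124.5085 deg
z = 13

r = 19.4165, theta = 124.5085 deg, z = 13


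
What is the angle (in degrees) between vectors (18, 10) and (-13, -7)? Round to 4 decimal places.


dot = 18*-13 + 10*-7 = -304
|u| = 20.5913, |v| = 14.7648
cos(angle) = -0.9999
angle = 179.2462 degrees

179.2462 degrees


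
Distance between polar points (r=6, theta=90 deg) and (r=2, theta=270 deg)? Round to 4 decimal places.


d = sqrt(r1^2 + r2^2 - 2*r1*r2*cos(t2-t1))
d = sqrt(6^2 + 2^2 - 2*6*2*cos(270-90)) = 8

8


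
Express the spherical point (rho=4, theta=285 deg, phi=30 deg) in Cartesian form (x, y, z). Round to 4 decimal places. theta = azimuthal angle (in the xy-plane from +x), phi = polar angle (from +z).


x = 4 * sin(30) * cos(285) = 0.5176
y = 4 * sin(30) * sin(285) = -1.9319
z = 4 * cos(30) = 3.4641

(0.5176, -1.9319, 3.4641)


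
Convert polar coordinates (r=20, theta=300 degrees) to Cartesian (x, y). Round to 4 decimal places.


x = 20 * cos(300) = 10
y = 20 * sin(300) = -17.3205

(10, -17.3205)


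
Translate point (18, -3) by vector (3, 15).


Translation: (x+dx, y+dy) = (18+3, -3+15) = (21, 12)

(21, 12)


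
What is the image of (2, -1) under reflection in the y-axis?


Reflection across y-axis: (x, y) -> (-x, y)
(2, -1) -> (-2, -1)

(-2, -1)


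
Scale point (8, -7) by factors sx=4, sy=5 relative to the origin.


Scaling: (x*sx, y*sy) = (8*4, -7*5) = (32, -35)

(32, -35)


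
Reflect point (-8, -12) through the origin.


Reflection through origin: (x, y) -> (-x, -y)
(-8, -12) -> (8, 12)

(8, 12)


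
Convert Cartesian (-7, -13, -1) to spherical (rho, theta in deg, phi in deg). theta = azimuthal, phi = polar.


rho = sqrt((-7)^2 + (-13)^2 + (-1)^2) = 14.7986
theta = atan2(-13, -7) = 241.6992 deg
phi = acos(-1/14.7986) = 93.8746 deg

rho = 14.7986, theta = 241.6992 deg, phi = 93.8746 deg


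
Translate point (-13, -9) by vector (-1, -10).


Translation: (x+dx, y+dy) = (-13+-1, -9+-10) = (-14, -19)

(-14, -19)


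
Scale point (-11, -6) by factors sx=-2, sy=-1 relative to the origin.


Scaling: (x*sx, y*sy) = (-11*-2, -6*-1) = (22, 6)

(22, 6)


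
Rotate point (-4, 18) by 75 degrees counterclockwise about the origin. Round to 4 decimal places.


x' = -4*cos(75) - 18*sin(75) = -18.4219
y' = -4*sin(75) + 18*cos(75) = 0.795

(-18.4219, 0.795)


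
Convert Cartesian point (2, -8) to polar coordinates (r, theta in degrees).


r = sqrt(2^2 + (-8)^2) = 8.2462
theta = atan2(-8, 2) = 284.0362 degrees

r = 8.2462, theta = 284.0362 degrees


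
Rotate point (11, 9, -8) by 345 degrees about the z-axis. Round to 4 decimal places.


x' = 11*cos(345) - 9*sin(345) = 12.9546
y' = 11*sin(345) + 9*cos(345) = 5.8463
z' = -8

(12.9546, 5.8463, -8)


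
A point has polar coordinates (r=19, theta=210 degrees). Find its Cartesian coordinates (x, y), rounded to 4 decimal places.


x = 19 * cos(210) = -16.4545
y = 19 * sin(210) = -9.5

(-16.4545, -9.5)


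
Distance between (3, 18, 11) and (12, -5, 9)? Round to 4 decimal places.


d = sqrt((12-3)^2 + (-5-18)^2 + (9-11)^2) = 24.779

24.779


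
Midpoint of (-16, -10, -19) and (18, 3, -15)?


Midpoint = ((-16+18)/2, (-10+3)/2, (-19+-15)/2) = (1, -3.5, -17)

(1, -3.5, -17)


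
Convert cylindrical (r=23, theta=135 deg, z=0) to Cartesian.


x = 23 * cos(135) = -16.2635
y = 23 * sin(135) = 16.2635
z = 0

(-16.2635, 16.2635, 0)


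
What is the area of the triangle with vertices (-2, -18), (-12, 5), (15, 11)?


Area = |x1(y2-y3) + x2(y3-y1) + x3(y1-y2)| / 2
= |-2*(5-11) + -12*(11--18) + 15*(-18-5)| / 2
= 340.5

340.5


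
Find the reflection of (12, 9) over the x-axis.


Reflection across x-axis: (x, y) -> (x, -y)
(12, 9) -> (12, -9)

(12, -9)


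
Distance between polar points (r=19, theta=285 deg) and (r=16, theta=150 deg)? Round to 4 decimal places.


d = sqrt(r1^2 + r2^2 - 2*r1*r2*cos(t2-t1))
d = sqrt(19^2 + 16^2 - 2*19*16*cos(150-285)) = 32.3562

32.3562


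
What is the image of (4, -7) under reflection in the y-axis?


Reflection across y-axis: (x, y) -> (-x, y)
(4, -7) -> (-4, -7)

(-4, -7)


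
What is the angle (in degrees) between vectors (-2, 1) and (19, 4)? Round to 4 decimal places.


dot = -2*19 + 1*4 = -34
|u| = 2.2361, |v| = 19.4165
cos(angle) = -0.7831
angle = 141.5463 degrees

141.5463 degrees


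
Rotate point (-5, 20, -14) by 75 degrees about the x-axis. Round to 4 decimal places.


x' = -5
y' = 20*cos(75) - -14*sin(75) = 18.6993
z' = 20*sin(75) + -14*cos(75) = 15.695

(-5, 18.6993, 15.695)


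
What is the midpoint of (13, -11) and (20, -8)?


Midpoint = ((13+20)/2, (-11+-8)/2) = (16.5, -9.5)

(16.5, -9.5)


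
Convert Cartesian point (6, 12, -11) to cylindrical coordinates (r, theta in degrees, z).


r = sqrt(6^2 + 12^2) = 13.4164
theta = atan2(12, 6) = 63.4349 deg
z = -11

r = 13.4164, theta = 63.4349 deg, z = -11


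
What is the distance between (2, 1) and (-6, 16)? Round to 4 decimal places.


d = sqrt((-6-2)^2 + (16-1)^2) = 17

17


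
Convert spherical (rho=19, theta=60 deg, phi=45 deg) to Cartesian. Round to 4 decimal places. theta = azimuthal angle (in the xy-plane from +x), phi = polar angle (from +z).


x = 19 * sin(45) * cos(60) = 6.7175
y = 19 * sin(45) * sin(60) = 11.6351
z = 19 * cos(45) = 13.435

(6.7175, 11.6351, 13.435)


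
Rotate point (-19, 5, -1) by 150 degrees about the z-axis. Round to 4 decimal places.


x' = -19*cos(150) - 5*sin(150) = 13.9545
y' = -19*sin(150) + 5*cos(150) = -13.8301
z' = -1

(13.9545, -13.8301, -1)


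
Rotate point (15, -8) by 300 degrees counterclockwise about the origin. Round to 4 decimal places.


x' = 15*cos(300) - -8*sin(300) = 0.5718
y' = 15*sin(300) + -8*cos(300) = -16.9904

(0.5718, -16.9904)


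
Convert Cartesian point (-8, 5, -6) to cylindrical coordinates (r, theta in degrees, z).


r = sqrt((-8)^2 + 5^2) = 9.434
theta = atan2(5, -8) = 147.9946 deg
z = -6

r = 9.434, theta = 147.9946 deg, z = -6


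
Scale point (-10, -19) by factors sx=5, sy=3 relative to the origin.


Scaling: (x*sx, y*sy) = (-10*5, -19*3) = (-50, -57)

(-50, -57)


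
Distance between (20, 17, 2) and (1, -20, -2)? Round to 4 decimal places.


d = sqrt((1-20)^2 + (-20-17)^2 + (-2-2)^2) = 41.7852

41.7852


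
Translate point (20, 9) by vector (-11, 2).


Translation: (x+dx, y+dy) = (20+-11, 9+2) = (9, 11)

(9, 11)


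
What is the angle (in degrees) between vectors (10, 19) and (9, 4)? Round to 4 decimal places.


dot = 10*9 + 19*4 = 166
|u| = 21.4709, |v| = 9.8489
cos(angle) = 0.785
angle = 38.279 degrees

38.279 degrees


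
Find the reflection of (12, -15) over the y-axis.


Reflection across y-axis: (x, y) -> (-x, y)
(12, -15) -> (-12, -15)

(-12, -15)


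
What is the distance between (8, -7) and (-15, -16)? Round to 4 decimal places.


d = sqrt((-15-8)^2 + (-16--7)^2) = 24.6982

24.6982


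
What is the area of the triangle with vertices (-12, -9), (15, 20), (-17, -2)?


Area = |x1(y2-y3) + x2(y3-y1) + x3(y1-y2)| / 2
= |-12*(20--2) + 15*(-2--9) + -17*(-9-20)| / 2
= 167

167


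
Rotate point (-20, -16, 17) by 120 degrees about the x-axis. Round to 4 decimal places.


x' = -20
y' = -16*cos(120) - 17*sin(120) = -6.7224
z' = -16*sin(120) + 17*cos(120) = -22.3564

(-20, -6.7224, -22.3564)


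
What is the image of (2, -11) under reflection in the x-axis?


Reflection across x-axis: (x, y) -> (x, -y)
(2, -11) -> (2, 11)

(2, 11)


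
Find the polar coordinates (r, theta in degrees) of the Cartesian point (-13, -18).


r = sqrt((-13)^2 + (-18)^2) = 22.2036
theta = atan2(-18, -13) = 234.1623 degrees

r = 22.2036, theta = 234.1623 degrees


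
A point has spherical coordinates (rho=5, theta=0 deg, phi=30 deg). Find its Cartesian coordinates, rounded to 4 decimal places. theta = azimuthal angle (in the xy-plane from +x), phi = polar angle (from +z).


x = 5 * sin(30) * cos(0) = 2.5
y = 5 * sin(30) * sin(0) = 0
z = 5 * cos(30) = 4.3301

(2.5, 0, 4.3301)


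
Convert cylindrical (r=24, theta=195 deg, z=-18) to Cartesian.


x = 24 * cos(195) = -23.1822
y = 24 * sin(195) = -6.2117
z = -18

(-23.1822, -6.2117, -18)


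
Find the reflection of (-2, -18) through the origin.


Reflection through origin: (x, y) -> (-x, -y)
(-2, -18) -> (2, 18)

(2, 18)


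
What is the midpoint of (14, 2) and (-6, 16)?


Midpoint = ((14+-6)/2, (2+16)/2) = (4, 9)

(4, 9)


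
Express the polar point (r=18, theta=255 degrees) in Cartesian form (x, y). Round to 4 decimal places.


x = 18 * cos(255) = -4.6587
y = 18 * sin(255) = -17.3867

(-4.6587, -17.3867)


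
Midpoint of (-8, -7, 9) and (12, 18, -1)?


Midpoint = ((-8+12)/2, (-7+18)/2, (9+-1)/2) = (2, 5.5, 4)

(2, 5.5, 4)


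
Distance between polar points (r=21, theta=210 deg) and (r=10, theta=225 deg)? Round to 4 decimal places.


d = sqrt(r1^2 + r2^2 - 2*r1*r2*cos(t2-t1))
d = sqrt(21^2 + 10^2 - 2*21*10*cos(225-210)) = 11.6323

11.6323


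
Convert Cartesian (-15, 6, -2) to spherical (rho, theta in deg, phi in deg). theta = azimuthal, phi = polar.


rho = sqrt((-15)^2 + 6^2 + (-2)^2) = 16.2788
theta = atan2(6, -15) = 158.1986 deg
phi = acos(-2/16.2788) = 97.0571 deg

rho = 16.2788, theta = 158.1986 deg, phi = 97.0571 deg


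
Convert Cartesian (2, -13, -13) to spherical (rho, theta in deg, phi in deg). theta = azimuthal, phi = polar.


rho = sqrt(2^2 + (-13)^2 + (-13)^2) = 18.4932
theta = atan2(-13, 2) = 278.7462 deg
phi = acos(-13/18.4932) = 134.6649 deg

rho = 18.4932, theta = 278.7462 deg, phi = 134.6649 deg


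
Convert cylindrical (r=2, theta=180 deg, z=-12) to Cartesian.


x = 2 * cos(180) = -2
y = 2 * sin(180) = 0
z = -12

(-2, 0, -12)


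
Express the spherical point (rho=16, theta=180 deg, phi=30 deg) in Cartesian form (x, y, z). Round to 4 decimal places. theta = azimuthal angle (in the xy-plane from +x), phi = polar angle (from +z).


x = 16 * sin(30) * cos(180) = -8
y = 16 * sin(30) * sin(180) = 0
z = 16 * cos(30) = 13.8564

(-8, 0, 13.8564)


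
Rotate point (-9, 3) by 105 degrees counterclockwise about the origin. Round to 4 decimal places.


x' = -9*cos(105) - 3*sin(105) = -0.5684
y' = -9*sin(105) + 3*cos(105) = -9.4698

(-0.5684, -9.4698)


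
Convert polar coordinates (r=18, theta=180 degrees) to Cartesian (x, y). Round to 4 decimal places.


x = 18 * cos(180) = -18
y = 18 * sin(180) = 0

(-18, 0)


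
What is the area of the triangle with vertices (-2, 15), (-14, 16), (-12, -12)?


Area = |x1(y2-y3) + x2(y3-y1) + x3(y1-y2)| / 2
= |-2*(16--12) + -14*(-12-15) + -12*(15-16)| / 2
= 167

167


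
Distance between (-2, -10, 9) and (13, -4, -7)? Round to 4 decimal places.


d = sqrt((13--2)^2 + (-4--10)^2 + (-7-9)^2) = 22.7376

22.7376


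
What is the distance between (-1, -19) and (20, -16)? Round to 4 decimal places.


d = sqrt((20--1)^2 + (-16--19)^2) = 21.2132

21.2132


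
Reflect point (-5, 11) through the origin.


Reflection through origin: (x, y) -> (-x, -y)
(-5, 11) -> (5, -11)

(5, -11)


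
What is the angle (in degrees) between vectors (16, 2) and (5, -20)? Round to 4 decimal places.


dot = 16*5 + 2*-20 = 40
|u| = 16.1245, |v| = 20.6155
cos(angle) = 0.1203
angle = 83.0888 degrees

83.0888 degrees


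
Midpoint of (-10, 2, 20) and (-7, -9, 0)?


Midpoint = ((-10+-7)/2, (2+-9)/2, (20+0)/2) = (-8.5, -3.5, 10)

(-8.5, -3.5, 10)


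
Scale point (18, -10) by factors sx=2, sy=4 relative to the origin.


Scaling: (x*sx, y*sy) = (18*2, -10*4) = (36, -40)

(36, -40)


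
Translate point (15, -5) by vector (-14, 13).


Translation: (x+dx, y+dy) = (15+-14, -5+13) = (1, 8)

(1, 8)


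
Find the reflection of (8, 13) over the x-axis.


Reflection across x-axis: (x, y) -> (x, -y)
(8, 13) -> (8, -13)

(8, -13)


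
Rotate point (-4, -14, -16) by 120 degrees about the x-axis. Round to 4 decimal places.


x' = -4
y' = -14*cos(120) - -16*sin(120) = 20.8564
z' = -14*sin(120) + -16*cos(120) = -4.1244

(-4, 20.8564, -4.1244)


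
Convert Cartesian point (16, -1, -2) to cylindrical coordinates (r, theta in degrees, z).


r = sqrt(16^2 + (-1)^2) = 16.0312
theta = atan2(-1, 16) = 356.4237 deg
z = -2

r = 16.0312, theta = 356.4237 deg, z = -2


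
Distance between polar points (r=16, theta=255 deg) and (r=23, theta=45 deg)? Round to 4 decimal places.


d = sqrt(r1^2 + r2^2 - 2*r1*r2*cos(t2-t1))
d = sqrt(16^2 + 23^2 - 2*16*23*cos(45-255)) = 37.7146

37.7146


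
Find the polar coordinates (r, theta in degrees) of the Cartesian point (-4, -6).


r = sqrt((-4)^2 + (-6)^2) = 7.2111
theta = atan2(-6, -4) = 236.3099 degrees

r = 7.2111, theta = 236.3099 degrees


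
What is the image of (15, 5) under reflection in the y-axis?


Reflection across y-axis: (x, y) -> (-x, y)
(15, 5) -> (-15, 5)

(-15, 5)


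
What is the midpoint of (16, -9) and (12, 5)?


Midpoint = ((16+12)/2, (-9+5)/2) = (14, -2)

(14, -2)


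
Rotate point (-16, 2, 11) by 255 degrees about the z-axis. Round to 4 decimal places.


x' = -16*cos(255) - 2*sin(255) = 6.073
y' = -16*sin(255) + 2*cos(255) = 14.9372
z' = 11

(6.073, 14.9372, 11)


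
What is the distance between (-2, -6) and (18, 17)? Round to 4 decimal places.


d = sqrt((18--2)^2 + (17--6)^2) = 30.4795

30.4795


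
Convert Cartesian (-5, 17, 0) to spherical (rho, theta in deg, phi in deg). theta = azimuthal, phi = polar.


rho = sqrt((-5)^2 + 17^2 + 0^2) = 17.72
theta = atan2(17, -5) = 106.3895 deg
phi = acos(0/17.72) = 90 deg

rho = 17.72, theta = 106.3895 deg, phi = 90 deg


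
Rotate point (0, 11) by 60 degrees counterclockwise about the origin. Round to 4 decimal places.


x' = 0*cos(60) - 11*sin(60) = -9.5263
y' = 0*sin(60) + 11*cos(60) = 5.5

(-9.5263, 5.5)


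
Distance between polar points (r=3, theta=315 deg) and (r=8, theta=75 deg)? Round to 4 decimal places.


d = sqrt(r1^2 + r2^2 - 2*r1*r2*cos(t2-t1))
d = sqrt(3^2 + 8^2 - 2*3*8*cos(75-315)) = 9.8489

9.8489


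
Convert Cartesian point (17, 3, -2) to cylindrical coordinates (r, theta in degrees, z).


r = sqrt(17^2 + 3^2) = 17.2627
theta = atan2(3, 17) = 10.008 deg
z = -2

r = 17.2627, theta = 10.008 deg, z = -2


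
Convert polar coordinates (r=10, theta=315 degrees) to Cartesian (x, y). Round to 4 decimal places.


x = 10 * cos(315) = 7.0711
y = 10 * sin(315) = -7.0711

(7.0711, -7.0711)


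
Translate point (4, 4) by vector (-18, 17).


Translation: (x+dx, y+dy) = (4+-18, 4+17) = (-14, 21)

(-14, 21)


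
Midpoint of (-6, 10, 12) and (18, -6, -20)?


Midpoint = ((-6+18)/2, (10+-6)/2, (12+-20)/2) = (6, 2, -4)

(6, 2, -4)


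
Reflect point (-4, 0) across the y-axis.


Reflection across y-axis: (x, y) -> (-x, y)
(-4, 0) -> (4, 0)

(4, 0)


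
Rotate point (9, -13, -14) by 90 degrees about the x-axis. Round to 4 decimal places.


x' = 9
y' = -13*cos(90) - -14*sin(90) = 14
z' = -13*sin(90) + -14*cos(90) = -13

(9, 14, -13)


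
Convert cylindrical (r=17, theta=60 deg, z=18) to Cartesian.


x = 17 * cos(60) = 8.5
y = 17 * sin(60) = 14.7224
z = 18

(8.5, 14.7224, 18)


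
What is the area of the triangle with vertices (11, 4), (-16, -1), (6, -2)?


Area = |x1(y2-y3) + x2(y3-y1) + x3(y1-y2)| / 2
= |11*(-1--2) + -16*(-2-4) + 6*(4--1)| / 2
= 68.5

68.5


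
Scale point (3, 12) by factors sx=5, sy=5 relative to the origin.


Scaling: (x*sx, y*sy) = (3*5, 12*5) = (15, 60)

(15, 60)


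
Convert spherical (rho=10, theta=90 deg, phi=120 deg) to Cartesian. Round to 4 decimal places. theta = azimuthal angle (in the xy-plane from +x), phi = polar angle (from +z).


x = 10 * sin(120) * cos(90) = 0
y = 10 * sin(120) * sin(90) = 8.6603
z = 10 * cos(120) = -5

(0, 8.6603, -5)


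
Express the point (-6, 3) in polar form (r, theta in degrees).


r = sqrt((-6)^2 + 3^2) = 6.7082
theta = atan2(3, -6) = 153.4349 degrees

r = 6.7082, theta = 153.4349 degrees


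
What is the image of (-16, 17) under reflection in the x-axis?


Reflection across x-axis: (x, y) -> (x, -y)
(-16, 17) -> (-16, -17)

(-16, -17)


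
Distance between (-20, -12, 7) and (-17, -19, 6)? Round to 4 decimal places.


d = sqrt((-17--20)^2 + (-19--12)^2 + (6-7)^2) = 7.6811

7.6811


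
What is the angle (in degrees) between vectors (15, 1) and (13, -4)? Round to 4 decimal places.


dot = 15*13 + 1*-4 = 191
|u| = 15.0333, |v| = 13.6015
cos(angle) = 0.9341
angle = 20.9168 degrees

20.9168 degrees


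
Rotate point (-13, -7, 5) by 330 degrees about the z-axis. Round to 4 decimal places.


x' = -13*cos(330) - -7*sin(330) = -14.7583
y' = -13*sin(330) + -7*cos(330) = 0.4378
z' = 5

(-14.7583, 0.4378, 5)


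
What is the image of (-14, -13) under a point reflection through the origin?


Reflection through origin: (x, y) -> (-x, -y)
(-14, -13) -> (14, 13)

(14, 13)


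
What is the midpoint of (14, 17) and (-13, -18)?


Midpoint = ((14+-13)/2, (17+-18)/2) = (0.5, -0.5)

(0.5, -0.5)


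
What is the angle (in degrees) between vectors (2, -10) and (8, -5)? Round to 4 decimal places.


dot = 2*8 + -10*-5 = 66
|u| = 10.198, |v| = 9.434
cos(angle) = 0.686
angle = 46.6847 degrees

46.6847 degrees


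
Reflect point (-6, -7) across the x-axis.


Reflection across x-axis: (x, y) -> (x, -y)
(-6, -7) -> (-6, 7)

(-6, 7)


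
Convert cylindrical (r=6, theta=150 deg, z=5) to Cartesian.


x = 6 * cos(150) = -5.1962
y = 6 * sin(150) = 3
z = 5

(-5.1962, 3, 5)


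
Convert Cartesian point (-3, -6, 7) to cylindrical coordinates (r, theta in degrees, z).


r = sqrt((-3)^2 + (-6)^2) = 6.7082
theta = atan2(-6, -3) = 243.4349 deg
z = 7

r = 6.7082, theta = 243.4349 deg, z = 7


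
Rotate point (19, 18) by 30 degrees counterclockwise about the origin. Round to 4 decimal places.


x' = 19*cos(30) - 18*sin(30) = 7.4545
y' = 19*sin(30) + 18*cos(30) = 25.0885

(7.4545, 25.0885)


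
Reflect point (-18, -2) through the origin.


Reflection through origin: (x, y) -> (-x, -y)
(-18, -2) -> (18, 2)

(18, 2)


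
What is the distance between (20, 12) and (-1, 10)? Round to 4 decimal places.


d = sqrt((-1-20)^2 + (10-12)^2) = 21.095

21.095


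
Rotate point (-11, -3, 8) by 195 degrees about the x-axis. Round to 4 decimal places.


x' = -11
y' = -3*cos(195) - 8*sin(195) = 4.9683
z' = -3*sin(195) + 8*cos(195) = -6.9509

(-11, 4.9683, -6.9509)


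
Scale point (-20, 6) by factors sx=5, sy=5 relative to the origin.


Scaling: (x*sx, y*sy) = (-20*5, 6*5) = (-100, 30)

(-100, 30)


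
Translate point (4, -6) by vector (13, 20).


Translation: (x+dx, y+dy) = (4+13, -6+20) = (17, 14)

(17, 14)


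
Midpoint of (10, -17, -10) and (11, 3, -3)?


Midpoint = ((10+11)/2, (-17+3)/2, (-10+-3)/2) = (10.5, -7, -6.5)

(10.5, -7, -6.5)


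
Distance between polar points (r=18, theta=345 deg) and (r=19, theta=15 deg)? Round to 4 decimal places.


d = sqrt(r1^2 + r2^2 - 2*r1*r2*cos(t2-t1))
d = sqrt(18^2 + 19^2 - 2*18*19*cos(15-345)) = 9.6249

9.6249


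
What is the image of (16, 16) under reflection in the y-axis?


Reflection across y-axis: (x, y) -> (-x, y)
(16, 16) -> (-16, 16)

(-16, 16)


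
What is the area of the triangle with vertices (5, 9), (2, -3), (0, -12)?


Area = |x1(y2-y3) + x2(y3-y1) + x3(y1-y2)| / 2
= |5*(-3--12) + 2*(-12-9) + 0*(9--3)| / 2
= 1.5

1.5


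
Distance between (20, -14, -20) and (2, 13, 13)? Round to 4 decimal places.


d = sqrt((2-20)^2 + (13--14)^2 + (13--20)^2) = 46.2817

46.2817


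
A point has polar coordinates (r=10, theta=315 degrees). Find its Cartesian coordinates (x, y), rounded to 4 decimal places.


x = 10 * cos(315) = 7.0711
y = 10 * sin(315) = -7.0711

(7.0711, -7.0711)


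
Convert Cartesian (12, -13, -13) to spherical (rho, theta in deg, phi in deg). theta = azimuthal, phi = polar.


rho = sqrt(12^2 + (-13)^2 + (-13)^2) = 21.9545
theta = atan2(-13, 12) = 312.7094 deg
phi = acos(-13/21.9545) = 126.3086 deg

rho = 21.9545, theta = 312.7094 deg, phi = 126.3086 deg


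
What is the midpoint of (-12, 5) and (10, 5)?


Midpoint = ((-12+10)/2, (5+5)/2) = (-1, 5)

(-1, 5)


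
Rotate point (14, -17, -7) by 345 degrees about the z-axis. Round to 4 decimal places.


x' = 14*cos(345) - -17*sin(345) = 9.123
y' = 14*sin(345) + -17*cos(345) = -20.0442
z' = -7

(9.123, -20.0442, -7)


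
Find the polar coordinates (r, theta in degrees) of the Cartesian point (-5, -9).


r = sqrt((-5)^2 + (-9)^2) = 10.2956
theta = atan2(-9, -5) = 240.9454 degrees

r = 10.2956, theta = 240.9454 degrees


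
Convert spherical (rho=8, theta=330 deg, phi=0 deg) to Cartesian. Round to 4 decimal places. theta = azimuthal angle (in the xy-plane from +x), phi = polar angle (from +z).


x = 8 * sin(0) * cos(330) = 0
y = 8 * sin(0) * sin(330) = 0
z = 8 * cos(0) = 8

(0, 0, 8)


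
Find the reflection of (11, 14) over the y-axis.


Reflection across y-axis: (x, y) -> (-x, y)
(11, 14) -> (-11, 14)

(-11, 14)


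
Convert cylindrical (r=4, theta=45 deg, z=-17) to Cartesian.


x = 4 * cos(45) = 2.8284
y = 4 * sin(45) = 2.8284
z = -17

(2.8284, 2.8284, -17)


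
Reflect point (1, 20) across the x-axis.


Reflection across x-axis: (x, y) -> (x, -y)
(1, 20) -> (1, -20)

(1, -20)


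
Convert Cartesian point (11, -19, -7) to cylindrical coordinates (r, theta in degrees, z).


r = sqrt(11^2 + (-19)^2) = 21.9545
theta = atan2(-19, 11) = 300.0686 deg
z = -7

r = 21.9545, theta = 300.0686 deg, z = -7


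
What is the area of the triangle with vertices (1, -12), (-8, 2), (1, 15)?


Area = |x1(y2-y3) + x2(y3-y1) + x3(y1-y2)| / 2
= |1*(2-15) + -8*(15--12) + 1*(-12-2)| / 2
= 121.5

121.5


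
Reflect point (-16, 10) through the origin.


Reflection through origin: (x, y) -> (-x, -y)
(-16, 10) -> (16, -10)

(16, -10)


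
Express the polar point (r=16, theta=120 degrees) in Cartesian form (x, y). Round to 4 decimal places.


x = 16 * cos(120) = -8
y = 16 * sin(120) = 13.8564

(-8, 13.8564)


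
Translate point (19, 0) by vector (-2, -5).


Translation: (x+dx, y+dy) = (19+-2, 0+-5) = (17, -5)

(17, -5)


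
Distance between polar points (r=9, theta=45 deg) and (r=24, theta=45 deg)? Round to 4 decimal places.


d = sqrt(r1^2 + r2^2 - 2*r1*r2*cos(t2-t1))
d = sqrt(9^2 + 24^2 - 2*9*24*cos(45-45)) = 15

15


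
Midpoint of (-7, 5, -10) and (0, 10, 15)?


Midpoint = ((-7+0)/2, (5+10)/2, (-10+15)/2) = (-3.5, 7.5, 2.5)

(-3.5, 7.5, 2.5)


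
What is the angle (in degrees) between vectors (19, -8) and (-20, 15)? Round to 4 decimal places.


dot = 19*-20 + -8*15 = -500
|u| = 20.6155, |v| = 25
cos(angle) = -0.9701
angle = 165.9638 degrees

165.9638 degrees


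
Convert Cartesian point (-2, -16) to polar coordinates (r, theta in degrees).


r = sqrt((-2)^2 + (-16)^2) = 16.1245
theta = atan2(-16, -2) = 262.875 degrees

r = 16.1245, theta = 262.875 degrees


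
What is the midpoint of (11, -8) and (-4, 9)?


Midpoint = ((11+-4)/2, (-8+9)/2) = (3.5, 0.5)

(3.5, 0.5)


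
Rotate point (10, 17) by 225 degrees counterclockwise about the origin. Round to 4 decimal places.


x' = 10*cos(225) - 17*sin(225) = 4.9497
y' = 10*sin(225) + 17*cos(225) = -19.0919

(4.9497, -19.0919)


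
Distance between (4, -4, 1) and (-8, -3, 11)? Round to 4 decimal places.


d = sqrt((-8-4)^2 + (-3--4)^2 + (11-1)^2) = 15.6525

15.6525


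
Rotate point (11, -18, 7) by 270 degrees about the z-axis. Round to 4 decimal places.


x' = 11*cos(270) - -18*sin(270) = -18
y' = 11*sin(270) + -18*cos(270) = -11
z' = 7

(-18, -11, 7)


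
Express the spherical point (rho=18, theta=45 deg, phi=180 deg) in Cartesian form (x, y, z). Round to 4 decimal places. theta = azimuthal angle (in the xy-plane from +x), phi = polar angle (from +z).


x = 18 * sin(180) * cos(45) = 0
y = 18 * sin(180) * sin(45) = 0
z = 18 * cos(180) = -18

(0, 0, -18)


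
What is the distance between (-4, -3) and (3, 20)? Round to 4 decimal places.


d = sqrt((3--4)^2 + (20--3)^2) = 24.0416

24.0416


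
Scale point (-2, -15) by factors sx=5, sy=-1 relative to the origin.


Scaling: (x*sx, y*sy) = (-2*5, -15*-1) = (-10, 15)

(-10, 15)


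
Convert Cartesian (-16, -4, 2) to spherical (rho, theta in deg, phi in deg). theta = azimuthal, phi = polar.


rho = sqrt((-16)^2 + (-4)^2 + 2^2) = 16.6132
theta = atan2(-4, -16) = 194.0362 deg
phi = acos(2/16.6132) = 83.0856 deg

rho = 16.6132, theta = 194.0362 deg, phi = 83.0856 deg


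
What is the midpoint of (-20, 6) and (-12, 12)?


Midpoint = ((-20+-12)/2, (6+12)/2) = (-16, 9)

(-16, 9)


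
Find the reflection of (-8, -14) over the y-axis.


Reflection across y-axis: (x, y) -> (-x, y)
(-8, -14) -> (8, -14)

(8, -14)


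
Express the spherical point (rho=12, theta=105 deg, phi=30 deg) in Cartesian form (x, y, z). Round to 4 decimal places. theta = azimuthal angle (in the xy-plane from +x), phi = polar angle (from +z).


x = 12 * sin(30) * cos(105) = -1.5529
y = 12 * sin(30) * sin(105) = 5.7956
z = 12 * cos(30) = 10.3923

(-1.5529, 5.7956, 10.3923)


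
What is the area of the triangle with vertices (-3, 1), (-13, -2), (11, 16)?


Area = |x1(y2-y3) + x2(y3-y1) + x3(y1-y2)| / 2
= |-3*(-2-16) + -13*(16-1) + 11*(1--2)| / 2
= 54

54


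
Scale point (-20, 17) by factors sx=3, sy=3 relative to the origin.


Scaling: (x*sx, y*sy) = (-20*3, 17*3) = (-60, 51)

(-60, 51)


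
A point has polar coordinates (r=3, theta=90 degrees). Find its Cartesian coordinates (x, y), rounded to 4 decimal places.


x = 3 * cos(90) = 0
y = 3 * sin(90) = 3

(0, 3)


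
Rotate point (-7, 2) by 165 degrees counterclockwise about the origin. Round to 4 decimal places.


x' = -7*cos(165) - 2*sin(165) = 6.2438
y' = -7*sin(165) + 2*cos(165) = -3.7436

(6.2438, -3.7436)


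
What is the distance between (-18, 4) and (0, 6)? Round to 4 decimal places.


d = sqrt((0--18)^2 + (6-4)^2) = 18.1108

18.1108


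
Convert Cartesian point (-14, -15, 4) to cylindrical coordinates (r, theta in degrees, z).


r = sqrt((-14)^2 + (-15)^2) = 20.5183
theta = atan2(-15, -14) = 226.9749 deg
z = 4

r = 20.5183, theta = 226.9749 deg, z = 4


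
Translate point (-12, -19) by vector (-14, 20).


Translation: (x+dx, y+dy) = (-12+-14, -19+20) = (-26, 1)

(-26, 1)


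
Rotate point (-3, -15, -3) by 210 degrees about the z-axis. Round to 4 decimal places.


x' = -3*cos(210) - -15*sin(210) = -4.9019
y' = -3*sin(210) + -15*cos(210) = 14.4904
z' = -3

(-4.9019, 14.4904, -3)


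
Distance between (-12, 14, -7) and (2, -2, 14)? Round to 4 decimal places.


d = sqrt((2--12)^2 + (-2-14)^2 + (14--7)^2) = 29.8831

29.8831


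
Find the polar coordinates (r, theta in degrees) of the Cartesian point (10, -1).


r = sqrt(10^2 + (-1)^2) = 10.0499
theta = atan2(-1, 10) = 354.2894 degrees

r = 10.0499, theta = 354.2894 degrees


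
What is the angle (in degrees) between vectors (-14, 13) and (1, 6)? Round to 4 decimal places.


dot = -14*1 + 13*6 = 64
|u| = 19.105, |v| = 6.0828
cos(angle) = 0.5507
angle = 56.5834 degrees

56.5834 degrees


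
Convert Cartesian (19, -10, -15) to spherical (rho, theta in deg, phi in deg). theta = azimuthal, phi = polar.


rho = sqrt(19^2 + (-10)^2 + (-15)^2) = 26.1916
theta = atan2(-10, 19) = 332.2415 deg
phi = acos(-15/26.1916) = 124.9389 deg

rho = 26.1916, theta = 332.2415 deg, phi = 124.9389 deg


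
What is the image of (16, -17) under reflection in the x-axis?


Reflection across x-axis: (x, y) -> (x, -y)
(16, -17) -> (16, 17)

(16, 17)


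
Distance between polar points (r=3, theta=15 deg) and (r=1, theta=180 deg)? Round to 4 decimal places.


d = sqrt(r1^2 + r2^2 - 2*r1*r2*cos(t2-t1))
d = sqrt(3^2 + 1^2 - 2*3*1*cos(180-15)) = 3.9744

3.9744


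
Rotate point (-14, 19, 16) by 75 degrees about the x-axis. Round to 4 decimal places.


x' = -14
y' = 19*cos(75) - 16*sin(75) = -10.5373
z' = 19*sin(75) + 16*cos(75) = 22.4937

(-14, -10.5373, 22.4937)


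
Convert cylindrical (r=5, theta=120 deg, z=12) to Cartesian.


x = 5 * cos(120) = -2.5
y = 5 * sin(120) = 4.3301
z = 12

(-2.5, 4.3301, 12)


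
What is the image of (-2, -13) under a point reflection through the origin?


Reflection through origin: (x, y) -> (-x, -y)
(-2, -13) -> (2, 13)

(2, 13)


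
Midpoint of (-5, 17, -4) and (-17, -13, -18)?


Midpoint = ((-5+-17)/2, (17+-13)/2, (-4+-18)/2) = (-11, 2, -11)

(-11, 2, -11)


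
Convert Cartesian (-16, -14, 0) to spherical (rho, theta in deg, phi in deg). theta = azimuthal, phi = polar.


rho = sqrt((-16)^2 + (-14)^2 + 0^2) = 21.2603
theta = atan2(-14, -16) = 221.1859 deg
phi = acos(0/21.2603) = 90 deg

rho = 21.2603, theta = 221.1859 deg, phi = 90 deg


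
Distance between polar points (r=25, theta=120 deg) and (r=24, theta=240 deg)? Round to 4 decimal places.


d = sqrt(r1^2 + r2^2 - 2*r1*r2*cos(t2-t1))
d = sqrt(25^2 + 24^2 - 2*25*24*cos(240-120)) = 42.4382

42.4382


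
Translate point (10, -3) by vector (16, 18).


Translation: (x+dx, y+dy) = (10+16, -3+18) = (26, 15)

(26, 15)


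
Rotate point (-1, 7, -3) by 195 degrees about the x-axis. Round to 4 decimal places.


x' = -1
y' = 7*cos(195) - -3*sin(195) = -7.5379
z' = 7*sin(195) + -3*cos(195) = 1.086

(-1, -7.5379, 1.086)


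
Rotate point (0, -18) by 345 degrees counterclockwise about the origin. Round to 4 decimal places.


x' = 0*cos(345) - -18*sin(345) = -4.6587
y' = 0*sin(345) + -18*cos(345) = -17.3867

(-4.6587, -17.3867)


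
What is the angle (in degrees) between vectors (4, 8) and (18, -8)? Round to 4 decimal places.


dot = 4*18 + 8*-8 = 8
|u| = 8.9443, |v| = 19.6977
cos(angle) = 0.0454
angle = 87.3974 degrees

87.3974 degrees


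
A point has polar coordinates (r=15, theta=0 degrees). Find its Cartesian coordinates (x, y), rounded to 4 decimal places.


x = 15 * cos(0) = 15
y = 15 * sin(0) = 0

(15, 0)


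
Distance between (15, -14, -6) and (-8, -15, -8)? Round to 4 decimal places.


d = sqrt((-8-15)^2 + (-15--14)^2 + (-8--6)^2) = 23.1084

23.1084


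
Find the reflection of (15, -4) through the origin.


Reflection through origin: (x, y) -> (-x, -y)
(15, -4) -> (-15, 4)

(-15, 4)
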